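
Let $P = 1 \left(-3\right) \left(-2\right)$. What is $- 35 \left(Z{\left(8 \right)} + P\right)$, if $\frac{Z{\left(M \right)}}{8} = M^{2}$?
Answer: $-18130$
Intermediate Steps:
$Z{\left(M \right)} = 8 M^{2}$
$P = 6$ ($P = \left(-3\right) \left(-2\right) = 6$)
$- 35 \left(Z{\left(8 \right)} + P\right) = - 35 \left(8 \cdot 8^{2} + 6\right) = - 35 \left(8 \cdot 64 + 6\right) = - 35 \left(512 + 6\right) = \left(-35\right) 518 = -18130$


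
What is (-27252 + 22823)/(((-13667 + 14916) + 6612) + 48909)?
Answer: -4429/56770 ≈ -0.078017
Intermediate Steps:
(-27252 + 22823)/(((-13667 + 14916) + 6612) + 48909) = -4429/((1249 + 6612) + 48909) = -4429/(7861 + 48909) = -4429/56770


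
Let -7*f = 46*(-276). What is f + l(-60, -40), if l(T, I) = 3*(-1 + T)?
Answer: 11415/7 ≈ 1630.7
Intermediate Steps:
l(T, I) = -3 + 3*T
f = 12696/7 (f = -46*(-276)/7 = -1/7*(-12696) = 12696/7 ≈ 1813.7)
f + l(-60, -40) = 12696/7 + (-3 + 3*(-60)) = 12696/7 + (-3 - 180) = 12696/7 - 183 = 11415/7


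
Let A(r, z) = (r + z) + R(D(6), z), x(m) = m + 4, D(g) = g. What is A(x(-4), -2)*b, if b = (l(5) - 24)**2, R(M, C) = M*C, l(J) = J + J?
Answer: -2744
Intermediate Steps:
l(J) = 2*J
x(m) = 4 + m
R(M, C) = C*M
A(r, z) = r + 7*z (A(r, z) = (r + z) + z*6 = (r + z) + 6*z = r + 7*z)
b = 196 (b = (2*5 - 24)**2 = (10 - 24)**2 = (-14)**2 = 196)
A(x(-4), -2)*b = ((4 - 4) + 7*(-2))*196 = (0 - 14)*196 = -14*196 = -2744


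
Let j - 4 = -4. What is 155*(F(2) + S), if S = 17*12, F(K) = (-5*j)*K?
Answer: 31620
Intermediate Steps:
j = 0 (j = 4 - 4 = 0)
F(K) = 0 (F(K) = (-5*0)*K = 0*K = 0)
S = 204
155*(F(2) + S) = 155*(0 + 204) = 155*204 = 31620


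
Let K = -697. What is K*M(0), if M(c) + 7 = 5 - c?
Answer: 1394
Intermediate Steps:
M(c) = -2 - c (M(c) = -7 + (5 - c) = -2 - c)
K*M(0) = -697*(-2 - 1*0) = -697*(-2 + 0) = -697*(-2) = 1394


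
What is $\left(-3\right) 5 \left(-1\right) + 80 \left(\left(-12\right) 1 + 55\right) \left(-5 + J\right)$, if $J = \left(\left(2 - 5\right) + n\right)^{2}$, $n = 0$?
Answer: $13775$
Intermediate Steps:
$J = 9$ ($J = \left(\left(2 - 5\right) + 0\right)^{2} = \left(-3 + 0\right)^{2} = \left(-3\right)^{2} = 9$)
$\left(-3\right) 5 \left(-1\right) + 80 \left(\left(-12\right) 1 + 55\right) \left(-5 + J\right) = \left(-3\right) 5 \left(-1\right) + 80 \left(\left(-12\right) 1 + 55\right) \left(-5 + 9\right) = \left(-15\right) \left(-1\right) + 80 \left(-12 + 55\right) 4 = 15 + 80 \cdot 43 \cdot 4 = 15 + 80 \cdot 172 = 15 + 13760 = 13775$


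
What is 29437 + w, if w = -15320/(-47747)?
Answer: 1405543759/47747 ≈ 29437.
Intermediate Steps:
w = 15320/47747 (w = -15320*(-1/47747) = 15320/47747 ≈ 0.32086)
29437 + w = 29437 + 15320/47747 = 1405543759/47747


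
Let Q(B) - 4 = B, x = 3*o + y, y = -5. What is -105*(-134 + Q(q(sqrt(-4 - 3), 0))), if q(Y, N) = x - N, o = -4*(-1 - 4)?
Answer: 7875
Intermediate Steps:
o = 20 (o = -4*(-5) = 20)
x = 55 (x = 3*20 - 5 = 60 - 5 = 55)
q(Y, N) = 55 - N
Q(B) = 4 + B
-105*(-134 + Q(q(sqrt(-4 - 3), 0))) = -105*(-134 + (4 + (55 - 1*0))) = -105*(-134 + (4 + (55 + 0))) = -105*(-134 + (4 + 55)) = -105*(-134 + 59) = -105*(-75) = 7875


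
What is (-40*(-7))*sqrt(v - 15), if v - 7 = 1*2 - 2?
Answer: 560*I*sqrt(2) ≈ 791.96*I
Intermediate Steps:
v = 7 (v = 7 + (1*2 - 2) = 7 + (2 - 2) = 7 + 0 = 7)
(-40*(-7))*sqrt(v - 15) = (-40*(-7))*sqrt(7 - 15) = 280*sqrt(-8) = 280*(2*I*sqrt(2)) = 560*I*sqrt(2)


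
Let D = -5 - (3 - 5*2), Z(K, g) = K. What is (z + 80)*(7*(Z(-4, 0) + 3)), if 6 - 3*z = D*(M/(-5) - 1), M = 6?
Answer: -8764/15 ≈ -584.27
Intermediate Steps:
D = 2 (D = -5 - (3 - 10) = -5 - 1*(-7) = -5 + 7 = 2)
z = 52/15 (z = 2 - 2*(6/(-5) - 1)/3 = 2 - 2*(6*(-1/5) - 1)/3 = 2 - 2*(-6/5 - 1)/3 = 2 - 2*(-11)/(3*5) = 2 - 1/3*(-22/5) = 2 + 22/15 = 52/15 ≈ 3.4667)
(z + 80)*(7*(Z(-4, 0) + 3)) = (52/15 + 80)*(7*(-4 + 3)) = 1252*(7*(-1))/15 = (1252/15)*(-7) = -8764/15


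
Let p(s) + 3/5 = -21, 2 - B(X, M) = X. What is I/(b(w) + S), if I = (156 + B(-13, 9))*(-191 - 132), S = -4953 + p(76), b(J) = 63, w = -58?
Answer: 92055/8186 ≈ 11.245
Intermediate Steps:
B(X, M) = 2 - X
p(s) = -108/5 (p(s) = -3/5 - 21 = -108/5)
S = -24873/5 (S = -4953 - 108/5 = -24873/5 ≈ -4974.6)
I = -55233 (I = (156 + (2 - 1*(-13)))*(-191 - 132) = (156 + (2 + 13))*(-323) = (156 + 15)*(-323) = 171*(-323) = -55233)
I/(b(w) + S) = -55233/(63 - 24873/5) = -55233/(-24558/5) = -55233*(-5/24558) = 92055/8186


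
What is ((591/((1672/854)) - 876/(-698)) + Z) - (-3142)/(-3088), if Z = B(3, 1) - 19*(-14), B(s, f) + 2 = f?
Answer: 63867310995/112620904 ≈ 567.10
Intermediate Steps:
B(s, f) = -2 + f
Z = 265 (Z = (-2 + 1) - 19*(-14) = -1 + 266 = 265)
((591/((1672/854)) - 876/(-698)) + Z) - (-3142)/(-3088) = ((591/((1672/854)) - 876/(-698)) + 265) - (-3142)/(-3088) = ((591/((1672*(1/854))) - 876*(-1/698)) + 265) - (-3142)*(-1)/3088 = ((591/(836/427) + 438/349) + 265) - 1*1571/1544 = ((591*(427/836) + 438/349) + 265) - 1571/1544 = ((252357/836 + 438/349) + 265) - 1571/1544 = (88438761/291764 + 265) - 1571/1544 = 165756221/291764 - 1571/1544 = 63867310995/112620904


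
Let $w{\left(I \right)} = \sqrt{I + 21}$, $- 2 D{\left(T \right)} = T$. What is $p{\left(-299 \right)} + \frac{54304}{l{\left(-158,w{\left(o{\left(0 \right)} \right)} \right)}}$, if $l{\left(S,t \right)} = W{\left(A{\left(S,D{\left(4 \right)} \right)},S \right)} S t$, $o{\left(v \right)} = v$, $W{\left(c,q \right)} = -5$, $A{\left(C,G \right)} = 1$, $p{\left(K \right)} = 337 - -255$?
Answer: $592 + \frac{27152 \sqrt{21}}{8295} \approx 607.0$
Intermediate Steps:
$D{\left(T \right)} = - \frac{T}{2}$
$p{\left(K \right)} = 592$ ($p{\left(K \right)} = 337 + 255 = 592$)
$w{\left(I \right)} = \sqrt{21 + I}$
$l{\left(S,t \right)} = - 5 S t$
$p{\left(-299 \right)} + \frac{54304}{l{\left(-158,w{\left(o{\left(0 \right)} \right)} \right)}} = 592 + \frac{54304}{\left(-5\right) \left(-158\right) \sqrt{21 + 0}} = 592 + \frac{54304}{\left(-5\right) \left(-158\right) \sqrt{21}} = 592 + \frac{54304}{790 \sqrt{21}} = 592 + 54304 \frac{\sqrt{21}}{16590} = 592 + \frac{27152 \sqrt{21}}{8295}$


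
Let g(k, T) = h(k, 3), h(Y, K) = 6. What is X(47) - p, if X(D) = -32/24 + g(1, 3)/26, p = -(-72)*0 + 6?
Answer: -277/39 ≈ -7.1026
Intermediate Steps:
g(k, T) = 6
p = 6 (p = -6*0 + 6 = 0 + 6 = 6)
X(D) = -43/39 (X(D) = -32/24 + 6/26 = -32*1/24 + 6*(1/26) = -4/3 + 3/13 = -43/39)
X(47) - p = -43/39 - 1*6 = -43/39 - 6 = -277/39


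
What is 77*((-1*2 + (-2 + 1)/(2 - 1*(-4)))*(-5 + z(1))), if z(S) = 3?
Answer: 1001/3 ≈ 333.67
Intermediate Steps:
77*((-1*2 + (-2 + 1)/(2 - 1*(-4)))*(-5 + z(1))) = 77*((-1*2 + (-2 + 1)/(2 - 1*(-4)))*(-5 + 3)) = 77*((-2 - 1/(2 + 4))*(-2)) = 77*((-2 - 1/6)*(-2)) = 77*(-13/6*(-2)) = 77*(13/3) = 1001/3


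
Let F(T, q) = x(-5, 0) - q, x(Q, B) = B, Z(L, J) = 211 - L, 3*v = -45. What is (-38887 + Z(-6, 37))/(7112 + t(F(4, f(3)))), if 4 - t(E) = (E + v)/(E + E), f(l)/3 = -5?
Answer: -6445/1186 ≈ -5.4342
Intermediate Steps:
v = -15 (v = (⅓)*(-45) = -15)
f(l) = -15 (f(l) = 3*(-5) = -15)
F(T, q) = -q (F(T, q) = 0 - q = -q)
t(E) = 4 - (-15 + E)/(2*E) (t(E) = 4 - (E - 15)/(E + E) = 4 - (-15 + E)/(2*E))
(-38887 + Z(-6, 37))/(7112 + t(F(4, f(3)))) = (-38887 + (211 - 1*(-6)))/(7112 + (15 + 7*(-1*(-15)))/(2*((-1*(-15))))) = (-38887 + (211 + 6))/(7112 + (½)*(15 + 7*15)/15) = (-38887 + 217)/(7112 + (½)*(1/15)*(15 + 105)) = -38670/(7112 + (½)*(1/15)*120) = -38670/(7112 + 4) = -38670/7116 = -38670*1/7116 = -6445/1186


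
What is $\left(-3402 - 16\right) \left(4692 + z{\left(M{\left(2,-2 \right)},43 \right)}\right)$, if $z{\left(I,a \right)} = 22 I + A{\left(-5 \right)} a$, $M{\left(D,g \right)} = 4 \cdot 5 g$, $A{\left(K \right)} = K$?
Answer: $-12294546$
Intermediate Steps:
$M{\left(D,g \right)} = 20 g$
$z{\left(I,a \right)} = - 5 a + 22 I$ ($z{\left(I,a \right)} = 22 I - 5 a = - 5 a + 22 I$)
$\left(-3402 - 16\right) \left(4692 + z{\left(M{\left(2,-2 \right)},43 \right)}\right) = \left(-3402 - 16\right) \left(4692 + \left(\left(-5\right) 43 + 22 \cdot 20 \left(-2\right)\right)\right) = - 3418 \left(4692 + \left(-215 + 22 \left(-40\right)\right)\right) = - 3418 \left(4692 - 1095\right) = \left(-3418\right) 3597 = -12294546$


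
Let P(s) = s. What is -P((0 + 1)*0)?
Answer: 0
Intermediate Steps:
-P((0 + 1)*0) = -(0 + 1)*0 = -0 = -1*0 = 0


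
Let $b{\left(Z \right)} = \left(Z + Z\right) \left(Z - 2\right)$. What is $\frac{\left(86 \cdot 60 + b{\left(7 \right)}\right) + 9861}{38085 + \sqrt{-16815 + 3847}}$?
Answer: $\frac{574740735}{1450480193} - \frac{30182 i \sqrt{3242}}{1450480193} \approx 0.39624 - 0.0011848 i$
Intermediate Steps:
$b{\left(Z \right)} = 2 Z \left(-2 + Z\right)$
$\frac{\left(86 \cdot 60 + b{\left(7 \right)}\right) + 9861}{38085 + \sqrt{-16815 + 3847}} = \frac{\left(86 \cdot 60 + 2 \cdot 7 \left(-2 + 7\right)\right) + 9861}{38085 + \sqrt{-16815 + 3847}} = \frac{\left(5160 + 2 \cdot 7 \cdot 5\right) + 9861}{38085 + \sqrt{-12968}} = \frac{\left(5160 + 70\right) + 9861}{38085 + 2 i \sqrt{3242}} = \frac{5230 + 9861}{38085 + 2 i \sqrt{3242}} = \frac{15091}{38085 + 2 i \sqrt{3242}}$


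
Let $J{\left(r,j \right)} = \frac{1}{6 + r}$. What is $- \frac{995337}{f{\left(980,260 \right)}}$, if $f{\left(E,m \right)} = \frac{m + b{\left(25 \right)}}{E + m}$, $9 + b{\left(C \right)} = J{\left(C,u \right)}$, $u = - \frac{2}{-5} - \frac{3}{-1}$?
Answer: $- \frac{6376792380}{1297} \approx -4.9166 \cdot 10^{6}$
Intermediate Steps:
$u = \frac{17}{5}$ ($u = \left(-2\right) \left(- \frac{1}{5}\right) - -3 = \frac{2}{5} + 3 = \frac{17}{5} \approx 3.4$)
$b{\left(C \right)} = -9 + \frac{1}{6 + C}$
$f{\left(E,m \right)} = \frac{- \frac{278}{31} + m}{E + m}$ ($f{\left(E,m \right)} = \frac{m + \frac{-53 - 225}{6 + 25}}{E + m} = \frac{m + \frac{-53 - 225}{31}}{E + m} = \frac{m + \frac{1}{31} \left(-278\right)}{E + m} = \frac{m - \frac{278}{31}}{E + m} = \frac{- \frac{278}{31} + m}{E + m}$)
$- \frac{995337}{f{\left(980,260 \right)}} = - \frac{995337}{\frac{1}{980 + 260} \left(- \frac{278}{31} + 260\right)} = - \frac{995337}{\frac{1}{1240} \cdot \frac{7782}{31}} = - \frac{995337}{\frac{3891}{19220}} = \left(-995337\right) \frac{19220}{3891} = - \frac{6376792380}{1297}$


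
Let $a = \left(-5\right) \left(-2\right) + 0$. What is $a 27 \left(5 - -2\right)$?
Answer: $1890$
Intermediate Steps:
$a = 10$ ($a = 10 + 0 = 10$)
$a 27 \left(5 - -2\right) = 10 \cdot 27 \left(5 - -2\right) = 270 \left(5 + 2\right) = 270 \cdot 7 = 1890$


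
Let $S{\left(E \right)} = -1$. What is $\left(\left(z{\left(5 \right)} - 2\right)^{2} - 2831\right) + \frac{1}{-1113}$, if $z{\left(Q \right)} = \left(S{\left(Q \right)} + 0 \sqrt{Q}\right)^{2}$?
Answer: $- \frac{3149791}{1113} \approx -2830.0$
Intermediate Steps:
$z{\left(Q \right)} = 1$ ($z{\left(Q \right)} = \left(-1 + 0 \sqrt{Q}\right)^{2} = \left(-1 + 0\right)^{2} = \left(-1\right)^{2} = 1$)
$\left(\left(z{\left(5 \right)} - 2\right)^{2} - 2831\right) + \frac{1}{-1113} = \left(\left(1 - 2\right)^{2} - 2831\right) + \frac{1}{-1113} = \left(\left(-1\right)^{2} - 2831\right) - \frac{1}{1113} = \left(1 - 2831\right) - \frac{1}{1113} = -2830 - \frac{1}{1113} = - \frac{3149791}{1113}$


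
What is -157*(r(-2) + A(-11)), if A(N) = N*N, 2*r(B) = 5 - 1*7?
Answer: -18840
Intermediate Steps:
r(B) = -1 (r(B) = (5 - 1*7)/2 = (5 - 7)/2 = (½)*(-2) = -1)
A(N) = N²
-157*(r(-2) + A(-11)) = -157*(-1 + (-11)²) = -157*(-1 + 121) = -157*120 = -18840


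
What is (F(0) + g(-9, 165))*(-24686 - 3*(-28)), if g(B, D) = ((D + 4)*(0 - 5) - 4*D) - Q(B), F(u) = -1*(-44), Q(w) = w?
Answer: 35722104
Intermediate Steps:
F(u) = 44
g(B, D) = -20 - B - 9*D (g(B, D) = ((D + 4)*(0 - 5) - 4*D) - B = ((4 + D)*(-5) - 4*D) - B = ((-20 - 5*D) - 4*D) - B = (-20 - 9*D) - B = -20 - B - 9*D)
(F(0) + g(-9, 165))*(-24686 - 3*(-28)) = (44 + (-20 - 1*(-9) - 9*165))*(-24686 - 3*(-28)) = (44 + (-20 + 9 - 1485))*(-24686 + 84) = (44 - 1496)*(-24602) = -1452*(-24602) = 35722104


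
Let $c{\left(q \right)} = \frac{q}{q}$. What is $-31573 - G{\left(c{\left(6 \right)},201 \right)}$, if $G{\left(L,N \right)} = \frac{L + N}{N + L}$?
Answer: $-31574$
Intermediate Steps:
$c{\left(q \right)} = 1$
$G{\left(L,N \right)} = 1$ ($G{\left(L,N \right)} = \frac{L + N}{L + N} = 1$)
$-31573 - G{\left(c{\left(6 \right)},201 \right)} = -31573 - 1 = -31574$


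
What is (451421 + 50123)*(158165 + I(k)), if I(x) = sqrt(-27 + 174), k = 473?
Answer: 79326706760 + 3510808*sqrt(3) ≈ 7.9333e+10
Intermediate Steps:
I(x) = 7*sqrt(3) (I(x) = sqrt(147) = 7*sqrt(3))
(451421 + 50123)*(158165 + I(k)) = (451421 + 50123)*(158165 + 7*sqrt(3)) = 501544*(158165 + 7*sqrt(3)) = 79326706760 + 3510808*sqrt(3)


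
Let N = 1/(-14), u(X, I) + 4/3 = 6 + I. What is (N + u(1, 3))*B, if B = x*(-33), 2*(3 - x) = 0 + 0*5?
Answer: -10527/14 ≈ -751.93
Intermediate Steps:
u(X, I) = 14/3 + I (u(X, I) = -4/3 + (6 + I) = 14/3 + I)
x = 3 (x = 3 - (0 + 0*5)/2 = 3 - (0 + 0)/2 = 3 - ½*0 = 3 + 0 = 3)
N = -1/14 ≈ -0.071429
B = -99 (B = 3*(-33) = -99)
(N + u(1, 3))*B = (-1/14 + (14/3 + 3))*(-99) = (-1/14 + 23/3)*(-99) = (319/42)*(-99) = -10527/14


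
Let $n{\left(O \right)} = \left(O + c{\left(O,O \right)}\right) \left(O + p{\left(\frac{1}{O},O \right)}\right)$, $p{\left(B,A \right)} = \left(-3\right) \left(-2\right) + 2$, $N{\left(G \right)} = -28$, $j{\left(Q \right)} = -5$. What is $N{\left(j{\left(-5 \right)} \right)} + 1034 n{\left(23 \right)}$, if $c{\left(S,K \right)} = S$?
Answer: $1474456$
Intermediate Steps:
$p{\left(B,A \right)} = 8$ ($p{\left(B,A \right)} = 6 + 2 = 8$)
$n{\left(O \right)} = 2 O \left(8 + O\right)$ ($n{\left(O \right)} = \left(O + O\right) \left(O + 8\right) = 2 O \left(8 + O\right)$)
$N{\left(j{\left(-5 \right)} \right)} + 1034 n{\left(23 \right)} = -28 + 1034 \cdot 2 \cdot 23 \left(8 + 23\right) = -28 + 1034 \cdot 2 \cdot 23 \cdot 31 = -28 + 1034 \cdot 1426 = -28 + 1474484 = 1474456$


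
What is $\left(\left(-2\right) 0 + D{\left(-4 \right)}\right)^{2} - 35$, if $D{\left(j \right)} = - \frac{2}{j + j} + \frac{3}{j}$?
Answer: $- \frac{139}{4} \approx -34.75$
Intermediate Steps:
$D{\left(j \right)} = \frac{2}{j}$ ($D{\left(j \right)} = - \frac{2}{2 j} + \frac{3}{j} = - 2 \frac{1}{2 j} + \frac{3}{j} = - \frac{1}{j} + \frac{3}{j} = \frac{2}{j}$)
$\left(\left(-2\right) 0 + D{\left(-4 \right)}\right)^{2} - 35 = \left(\left(-2\right) 0 + \frac{2}{-4}\right)^{2} - 35 = \left(0 + 2 \left(- \frac{1}{4}\right)\right)^{2} - 35 = \left(0 - \frac{1}{2}\right)^{2} - 35 = \left(- \frac{1}{2}\right)^{2} - 35 = \frac{1}{4} - 35 = - \frac{139}{4}$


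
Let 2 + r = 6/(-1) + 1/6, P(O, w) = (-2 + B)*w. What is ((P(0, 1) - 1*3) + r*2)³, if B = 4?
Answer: -125000/27 ≈ -4629.6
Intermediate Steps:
P(O, w) = 2*w (P(O, w) = (-2 + 4)*w = 2*w)
r = -47/6 (r = -2 + (6/(-1) + 1/6) = -2 + (6*(-1) + 1*(⅙)) = -2 + (-6 + ⅙) = -2 - 35/6 = -47/6 ≈ -7.8333)
((P(0, 1) - 1*3) + r*2)³ = ((2*1 - 1*3) - 47/6*2)³ = ((2 - 3) - 47/3)³ = (-1 - 47/3)³ = (-50/3)³ = -125000/27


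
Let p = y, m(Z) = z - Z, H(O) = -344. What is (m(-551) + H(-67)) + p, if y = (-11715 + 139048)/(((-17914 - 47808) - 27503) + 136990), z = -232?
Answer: -966792/43765 ≈ -22.091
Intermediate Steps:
y = 127333/43765 (y = 127333/((-65722 - 27503) + 136990) = 127333/(-93225 + 136990) = 127333/43765 ≈ 2.9095)
m(Z) = -232 - Z
p = 127333/43765 ≈ 2.9095
(m(-551) + H(-67)) + p = ((-232 - 1*(-551)) - 344) + 127333/43765 = ((-232 + 551) - 344) + 127333/43765 = (319 - 344) + 127333/43765 = -25 + 127333/43765 = -966792/43765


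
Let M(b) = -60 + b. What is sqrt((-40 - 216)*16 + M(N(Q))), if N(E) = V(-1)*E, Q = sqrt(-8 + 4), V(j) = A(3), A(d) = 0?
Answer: 2*I*sqrt(1039) ≈ 64.467*I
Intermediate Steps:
V(j) = 0
Q = 2*I (Q = sqrt(-4) = 2*I ≈ 2.0*I)
N(E) = 0 (N(E) = 0*E = 0)
sqrt((-40 - 216)*16 + M(N(Q))) = sqrt((-40 - 216)*16 + (-60 + 0)) = sqrt(-256*16 - 60) = sqrt(-4096 - 60) = sqrt(-4156) = 2*I*sqrt(1039)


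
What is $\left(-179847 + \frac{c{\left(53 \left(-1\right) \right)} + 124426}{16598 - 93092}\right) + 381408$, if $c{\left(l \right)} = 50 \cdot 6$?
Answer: $\frac{7709041204}{38247} \approx 2.0156 \cdot 10^{5}$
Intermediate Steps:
$c{\left(l \right)} = 300$
$\left(-179847 + \frac{c{\left(53 \left(-1\right) \right)} + 124426}{16598 - 93092}\right) + 381408 = \left(-179847 + \frac{300 + 124426}{16598 - 93092}\right) + 381408 = \left(-179847 + \frac{124726}{-76494}\right) + 381408 = \left(-179847 + 124726 \left(- \frac{1}{76494}\right)\right) + 381408 = \left(-179847 - \frac{62363}{38247}\right) + 381408 = - \frac{6878670572}{38247} + 381408 = \frac{7709041204}{38247}$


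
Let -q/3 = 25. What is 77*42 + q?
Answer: 3159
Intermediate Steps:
q = -75 (q = -3*25 = -75)
77*42 + q = 77*42 - 75 = 3234 - 75 = 3159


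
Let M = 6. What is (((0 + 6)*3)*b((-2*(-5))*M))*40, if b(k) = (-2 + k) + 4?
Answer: 44640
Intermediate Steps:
b(k) = 2 + k
(((0 + 6)*3)*b((-2*(-5))*M))*40 = (((0 + 6)*3)*(2 - 2*(-5)*6))*40 = ((6*3)*(2 + 10*6))*40 = (18*(2 + 60))*40 = (18*62)*40 = 1116*40 = 44640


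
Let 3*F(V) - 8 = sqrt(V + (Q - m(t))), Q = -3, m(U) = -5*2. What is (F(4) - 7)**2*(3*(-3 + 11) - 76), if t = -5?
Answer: -1040 + 1352*sqrt(11)/9 ≈ -541.77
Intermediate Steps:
m(U) = -10
F(V) = 8/3 + sqrt(7 + V)/3 (F(V) = 8/3 + sqrt(V + (-3 - 1*(-10)))/3 = 8/3 + sqrt(V + (-3 + 10))/3 = 8/3 + sqrt(V + 7)/3 = 8/3 + sqrt(7 + V)/3)
(F(4) - 7)**2*(3*(-3 + 11) - 76) = ((8/3 + sqrt(7 + 4)/3) - 7)**2*(3*(-3 + 11) - 76) = ((8/3 + sqrt(11)/3) - 7)**2*(3*8 - 76) = (-13/3 + sqrt(11)/3)**2*(24 - 76) = (-13/3 + sqrt(11)/3)**2*(-52) = -52*(-13/3 + sqrt(11)/3)**2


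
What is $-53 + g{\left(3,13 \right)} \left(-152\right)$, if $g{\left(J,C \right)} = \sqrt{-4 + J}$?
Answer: $-53 - 152 i \approx -53.0 - 152.0 i$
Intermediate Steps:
$-53 + g{\left(3,13 \right)} \left(-152\right) = -53 + \sqrt{-4 + 3} \left(-152\right) = -53 + \sqrt{-1} \left(-152\right) = -53 + i \left(-152\right) = -53 - 152 i$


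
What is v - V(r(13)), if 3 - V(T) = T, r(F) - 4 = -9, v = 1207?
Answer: 1199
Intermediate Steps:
r(F) = -5 (r(F) = 4 - 9 = -5)
V(T) = 3 - T
v - V(r(13)) = 1207 - (3 - 1*(-5)) = 1207 - (3 + 5) = 1207 - 1*8 = 1207 - 8 = 1199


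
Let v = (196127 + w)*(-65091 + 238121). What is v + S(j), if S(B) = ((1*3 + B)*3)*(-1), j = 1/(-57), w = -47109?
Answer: 489907106090/19 ≈ 2.5785e+10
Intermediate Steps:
j = -1/57 ≈ -0.017544
S(B) = -9 - 3*B (S(B) = ((3 + B)*3)*(-1) = (9 + 3*B)*(-1) = -9 - 3*B)
v = 25784584540 (v = (196127 - 47109)*(-65091 + 238121) = 149018*173030 = 25784584540)
v + S(j) = 25784584540 + (-9 - 3*(-1/57)) = 25784584540 + (-9 + 1/19) = 25784584540 - 170/19 = 489907106090/19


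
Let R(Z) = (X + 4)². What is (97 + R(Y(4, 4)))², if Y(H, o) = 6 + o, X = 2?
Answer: 17689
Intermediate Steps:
R(Z) = 36 (R(Z) = (2 + 4)² = 6² = 36)
(97 + R(Y(4, 4)))² = (97 + 36)² = 133² = 17689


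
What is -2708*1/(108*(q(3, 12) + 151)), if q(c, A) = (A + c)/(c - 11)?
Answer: -5416/32211 ≈ -0.16814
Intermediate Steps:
q(c, A) = (A + c)/(-11 + c)
-2708*1/(108*(q(3, 12) + 151)) = -2708*1/(108*((12 + 3)/(-11 + 3) + 151)) = -2708*1/(108*(15/(-8) + 151)) = -2708*1/(108*(-⅛*15 + 151)) = -2708*1/(108*(-15/8 + 151)) = -2708/(108*(1193/8)) = -2708/32211/2 = -2708*2/32211 = -5416/32211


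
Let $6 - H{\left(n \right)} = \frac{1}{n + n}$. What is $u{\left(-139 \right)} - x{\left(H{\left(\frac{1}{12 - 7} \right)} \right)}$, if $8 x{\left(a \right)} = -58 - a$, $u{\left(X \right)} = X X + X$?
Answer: $\frac{307035}{16} \approx 19190.0$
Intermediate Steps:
$u{\left(X \right)} = X + X^{2}$ ($u{\left(X \right)} = X^{2} + X = X + X^{2}$)
$H{\left(n \right)} = 6 - \frac{1}{2 n}$ ($H{\left(n \right)} = 6 - \frac{1}{n + n} = 6 - \frac{1}{2 n}$)
$x{\left(a \right)} = - \frac{29}{4} - \frac{a}{8}$ ($x{\left(a \right)} = \frac{-58 - a}{8} = - \frac{29}{4} - \frac{a}{8}$)
$u{\left(-139 \right)} - x{\left(H{\left(\frac{1}{12 - 7} \right)} \right)} = - 139 \left(1 - 139\right) - \left(- \frac{29}{4} - \frac{6 - \frac{1}{2 \frac{1}{12 - 7}}}{8}\right) = \left(-139\right) \left(-138\right) - \left(- \frac{29}{4} - \frac{6 - \frac{1}{2 \cdot \frac{1}{5}}}{8}\right) = 19182 - \left(- \frac{29}{4} - \frac{6 - \frac{\frac{1}{\frac{1}{5}}}{2}}{8}\right) = 19182 - \left(- \frac{29}{4} - \frac{6 - \frac{5}{2}}{8}\right) = 19182 - \left(- \frac{29}{4} - \frac{7}{16}\right) = 19182 - - \frac{123}{16} = 19182 + \frac{123}{16} = \frac{307035}{16}$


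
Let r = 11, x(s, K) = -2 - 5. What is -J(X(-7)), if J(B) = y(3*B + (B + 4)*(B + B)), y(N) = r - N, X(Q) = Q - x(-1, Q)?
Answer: -11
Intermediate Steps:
x(s, K) = -7
X(Q) = 7 + Q (X(Q) = Q - 1*(-7) = Q + 7 = 7 + Q)
y(N) = 11 - N
J(B) = 11 - 3*B - 2*B*(4 + B) (J(B) = 11 - (3*B + (B + 4)*(B + B)) = 11 - (3*B + (4 + B)*(2*B)) = 11 - (3*B + 2*B*(4 + B)) = 11 + (-3*B - 2*B*(4 + B)) = 11 - 3*B - 2*B*(4 + B))
-J(X(-7)) = -(11 - (7 - 7)*(11 + 2*(7 - 7))) = -(11 - 1*0*(11 + 2*0)) = -(11 - 1*0*(11 + 0)) = -(11 - 1*0*11) = -(11 + 0) = -1*11 = -11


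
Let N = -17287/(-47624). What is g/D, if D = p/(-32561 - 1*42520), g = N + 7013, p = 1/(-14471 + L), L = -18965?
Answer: 209621855207545521/11906 ≈ 1.7606e+13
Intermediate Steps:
p = -1/33436 (p = 1/(-14471 - 18965) = 1/(-33436) = -1/33436 ≈ -2.9908e-5)
N = 17287/47624 (N = -17287*(-1/47624) = 17287/47624 ≈ 0.36299)
g = 334004399/47624 (g = 17287/47624 + 7013 = 334004399/47624 ≈ 7013.4)
D = 1/2510408316 (D = -1/(33436*(-32561 - 1*42520)) = -1/(33436*(-32561 - 42520)) = -1/33436/(-75081) = -1/33436*(-1/75081) = 1/2510408316 ≈ 3.9834e-10)
g/D = 334004399/(47624*(1/2510408316)) = (334004399/47624)*2510408316 = 209621855207545521/11906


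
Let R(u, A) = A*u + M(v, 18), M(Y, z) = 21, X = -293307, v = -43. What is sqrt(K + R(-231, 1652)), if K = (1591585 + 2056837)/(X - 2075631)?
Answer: I*sqrt(4424476607143710)/107679 ≈ 617.73*I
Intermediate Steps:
K = -1824211/1184469 (K = (1591585 + 2056837)/(-293307 - 2075631) = 3648422/(-2368938) = 3648422*(-1/2368938) = -1824211/1184469 ≈ -1.5401)
R(u, A) = 21 + A*u (R(u, A) = A*u + 21 = 21 + A*u)
sqrt(K + R(-231, 1652)) = sqrt(-1824211/1184469 + (21 + 1652*(-231))) = sqrt(-1824211/1184469 + (21 - 381612)) = sqrt(-1824211/1184469 - 381591) = sqrt(-451984534390/1184469) = I*sqrt(4424476607143710)/107679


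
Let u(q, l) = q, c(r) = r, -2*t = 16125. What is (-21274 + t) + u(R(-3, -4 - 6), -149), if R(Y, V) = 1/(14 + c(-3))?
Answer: -645401/22 ≈ -29336.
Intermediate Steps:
t = -16125/2 (t = -½*16125 = -16125/2 ≈ -8062.5)
R(Y, V) = 1/11 (R(Y, V) = 1/(14 - 3) = 1/11)
(-21274 + t) + u(R(-3, -4 - 6), -149) = (-21274 - 16125/2) + 1/11 = -58673/2 + 1/11 = -645401/22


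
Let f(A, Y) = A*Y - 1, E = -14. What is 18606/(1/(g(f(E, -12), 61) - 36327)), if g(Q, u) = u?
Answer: -674765196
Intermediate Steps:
f(A, Y) = -1 + A*Y
18606/(1/(g(f(E, -12), 61) - 36327)) = 18606/(1/(61 - 36327)) = 18606/(1/(-36266)) = 18606/(-1/36266) = 18606*(-36266) = -674765196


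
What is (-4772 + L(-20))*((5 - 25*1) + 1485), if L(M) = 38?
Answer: -6935310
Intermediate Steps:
(-4772 + L(-20))*((5 - 25*1) + 1485) = (-4772 + 38)*((5 - 25*1) + 1485) = -4734*((5 - 25) + 1485) = -4734*(-20 + 1485) = -4734*1465 = -6935310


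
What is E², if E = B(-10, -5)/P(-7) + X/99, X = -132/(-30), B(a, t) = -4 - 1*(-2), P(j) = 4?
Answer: 1681/8100 ≈ 0.20753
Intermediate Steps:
B(a, t) = -2 (B(a, t) = -4 + 2 = -2)
X = 22/5 (X = -132*(-1/30) = 22/5 ≈ 4.4000)
E = -41/90 (E = -2/4 + (22/5)/99 = -2*¼ + (22/5)*(1/99) = -½ + 2/45 = -41/90 ≈ -0.45556)
E² = (-41/90)² = 1681/8100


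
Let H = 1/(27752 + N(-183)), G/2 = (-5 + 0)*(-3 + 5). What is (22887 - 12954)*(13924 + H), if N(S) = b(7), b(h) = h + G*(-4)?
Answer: 550047306303/3977 ≈ 1.3831e+8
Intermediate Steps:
G = -20 (G = 2*((-5 + 0)*(-3 + 5)) = 2*(-5*2) = 2*(-10) = -20)
b(h) = 80 + h (b(h) = h - 20*(-4) = h + 80 = 80 + h)
N(S) = 87 (N(S) = 80 + 7 = 87)
H = 1/27839 (H = 1/(27752 + 87) = 1/27839 ≈ 3.5921e-5)
(22887 - 12954)*(13924 + H) = (22887 - 12954)*(13924 + 1/27839) = 9933*(387630237/27839) = 550047306303/3977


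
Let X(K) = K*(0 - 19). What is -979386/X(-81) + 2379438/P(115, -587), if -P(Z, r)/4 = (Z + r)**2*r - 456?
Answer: -85385306391689/134174805264 ≈ -636.37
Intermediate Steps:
X(K) = -19*K (X(K) = K*(-19) = -19*K)
P(Z, r) = 1824 - 4*r*(Z + r)**2 (P(Z, r) = -4*((Z + r)**2*r - 456) = -4*(r*(Z + r)**2 - 456) = -4*(-456 + r*(Z + r)**2) = 1824 - 4*r*(Z + r)**2)
-979386/X(-81) + 2379438/P(115, -587) = -979386/((-19*(-81))) + 2379438/(1824 - 4*(-587)*(115 - 587)**2) = -979386/1539 + 2379438/(1824 - 4*(-587)*(-472)**2) = -979386*1/1539 + 2379438/(1824 - 4*(-587)*222784) = -326462/513 + 2379438/(1824 + 523096832) = -326462/513 + 2379438/523098656 = -326462/513 + 2379438*(1/523098656) = -326462/513 + 1189719/261549328 = -85385306391689/134174805264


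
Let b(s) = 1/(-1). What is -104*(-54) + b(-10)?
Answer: 5615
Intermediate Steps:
b(s) = -1
-104*(-54) + b(-10) = -104*(-54) - 1 = 5616 - 1 = 5615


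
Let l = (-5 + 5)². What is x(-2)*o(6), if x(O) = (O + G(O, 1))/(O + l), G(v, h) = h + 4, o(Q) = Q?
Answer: -9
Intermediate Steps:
G(v, h) = 4 + h
l = 0 (l = 0² = 0)
x(O) = (5 + O)/O (x(O) = (O + (4 + 1))/(O + 0) = (O + 5)/O = (5 + O)/O)
x(-2)*o(6) = ((5 - 2)/(-2))*6 = -½*3*6 = -3/2*6 = -9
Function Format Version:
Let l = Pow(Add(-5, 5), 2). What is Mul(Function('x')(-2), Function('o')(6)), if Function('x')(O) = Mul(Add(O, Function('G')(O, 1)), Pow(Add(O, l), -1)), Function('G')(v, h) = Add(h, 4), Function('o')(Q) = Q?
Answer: -9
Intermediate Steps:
Function('G')(v, h) = Add(4, h)
l = 0 (l = Pow(0, 2) = 0)
Function('x')(O) = Mul(Pow(O, -1), Add(5, O)) (Function('x')(O) = Mul(Add(O, Add(4, 1)), Pow(Add(O, 0), -1)) = Mul(Add(O, 5), Pow(O, -1)) = Mul(Add(5, O), Pow(O, -1)) = Mul(Pow(O, -1), Add(5, O)))
Mul(Function('x')(-2), Function('o')(6)) = Mul(Mul(Pow(-2, -1), Add(5, -2)), 6) = Mul(Mul(Rational(-1, 2), 3), 6) = Mul(Rational(-3, 2), 6) = -9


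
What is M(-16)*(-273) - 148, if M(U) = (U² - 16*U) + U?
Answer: -135556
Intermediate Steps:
M(U) = U² - 15*U
M(-16)*(-273) - 148 = -16*(-15 - 16)*(-273) - 148 = -16*(-31)*(-273) - 148 = 496*(-273) - 148 = -135408 - 148 = -135556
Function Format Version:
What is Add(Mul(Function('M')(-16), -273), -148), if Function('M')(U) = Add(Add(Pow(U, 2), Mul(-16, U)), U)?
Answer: -135556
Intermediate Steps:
Function('M')(U) = Add(Pow(U, 2), Mul(-15, U))
Add(Mul(Function('M')(-16), -273), -148) = Add(Mul(Mul(-16, Add(-15, -16)), -273), -148) = Add(Mul(Mul(-16, -31), -273), -148) = Add(Mul(496, -273), -148) = Add(-135408, -148) = -135556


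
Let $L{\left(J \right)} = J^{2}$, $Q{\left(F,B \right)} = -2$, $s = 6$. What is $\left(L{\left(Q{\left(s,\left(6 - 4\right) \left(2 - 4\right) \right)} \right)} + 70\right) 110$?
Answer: $8140$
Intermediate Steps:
$\left(L{\left(Q{\left(s,\left(6 - 4\right) \left(2 - 4\right) \right)} \right)} + 70\right) 110 = \left(\left(-2\right)^{2} + 70\right) 110 = \left(4 + 70\right) 110 = 74 \cdot 110 = 8140$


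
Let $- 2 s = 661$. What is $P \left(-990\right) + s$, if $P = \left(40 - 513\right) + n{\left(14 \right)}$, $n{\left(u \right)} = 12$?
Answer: $\frac{912119}{2} \approx 4.5606 \cdot 10^{5}$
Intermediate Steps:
$s = - \frac{661}{2}$ ($s = \left(- \frac{1}{2}\right) 661 = - \frac{661}{2} \approx -330.5$)
$P = -461$ ($P = \left(40 - 513\right) + 12 = -473 + 12 = -461$)
$P \left(-990\right) + s = \left(-461\right) \left(-990\right) - \frac{661}{2} = 456390 - \frac{661}{2} = \frac{912119}{2}$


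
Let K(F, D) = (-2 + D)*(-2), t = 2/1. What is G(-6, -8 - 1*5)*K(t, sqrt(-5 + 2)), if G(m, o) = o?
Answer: -52 + 26*I*sqrt(3) ≈ -52.0 + 45.033*I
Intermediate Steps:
t = 2 (t = 2*1 = 2)
K(F, D) = 4 - 2*D
G(-6, -8 - 1*5)*K(t, sqrt(-5 + 2)) = (-8 - 1*5)*(4 - 2*sqrt(-5 + 2)) = (-8 - 5)*(4 - 2*I*sqrt(3)) = -13*(4 - 2*I*sqrt(3)) = -52 + 26*I*sqrt(3)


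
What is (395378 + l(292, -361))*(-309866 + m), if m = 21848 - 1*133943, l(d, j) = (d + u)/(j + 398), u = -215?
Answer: -6172894052543/37 ≈ -1.6683e+11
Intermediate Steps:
l(d, j) = (-215 + d)/(398 + j) (l(d, j) = (d - 215)/(j + 398) = (-215 + d)/(398 + j))
m = -112095 (m = 21848 - 133943 = -112095)
(395378 + l(292, -361))*(-309866 + m) = (395378 + (-215 + 292)/(398 - 361))*(-309866 - 112095) = (395378 + 77/37)*(-421961) = (14629063/37)*(-421961) = -6172894052543/37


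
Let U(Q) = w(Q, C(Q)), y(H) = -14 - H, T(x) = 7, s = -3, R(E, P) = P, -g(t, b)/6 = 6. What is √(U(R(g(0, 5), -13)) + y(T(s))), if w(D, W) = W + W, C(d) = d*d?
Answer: √317 ≈ 17.805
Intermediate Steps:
g(t, b) = -36 (g(t, b) = -6*6 = -36)
C(d) = d²
w(D, W) = 2*W
U(Q) = 2*Q²
√(U(R(g(0, 5), -13)) + y(T(s))) = √(2*(-13)² + (-14 - 1*7)) = √(2*169 + (-14 - 7)) = √(338 - 21) = √317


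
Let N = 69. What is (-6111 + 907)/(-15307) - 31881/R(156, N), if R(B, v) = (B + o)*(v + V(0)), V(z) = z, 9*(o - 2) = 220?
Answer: -1267473137/578084162 ≈ -2.1925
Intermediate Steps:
o = 238/9 (o = 2 + (⅑)*220 = 2 + 220/9 = 238/9 ≈ 26.444)
R(B, v) = v*(238/9 + B) (R(B, v) = (B + 238/9)*(v + 0) = (238/9 + B)*v = v*(238/9 + B))
(-6111 + 907)/(-15307) - 31881/R(156, N) = (-6111 + 907)/(-15307) - 31881*3/(23*(238 + 9*156)) = -5204*(-1/15307) - 31881*3/(23*(238 + 1404)) = 5204/15307 - 31881/((⅑)*69*1642) = 5204/15307 - 31881/37766/3 = 5204/15307 - 31881*3/37766 = 5204/15307 - 95643/37766 = -1267473137/578084162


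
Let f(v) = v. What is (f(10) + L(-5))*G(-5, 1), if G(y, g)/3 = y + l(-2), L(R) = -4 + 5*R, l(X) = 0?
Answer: 285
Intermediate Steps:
G(y, g) = 3*y (G(y, g) = 3*(y + 0) = 3*y)
(f(10) + L(-5))*G(-5, 1) = (10 + (-4 + 5*(-5)))*(3*(-5)) = (10 + (-4 - 25))*(-15) = (10 - 29)*(-15) = -19*(-15) = 285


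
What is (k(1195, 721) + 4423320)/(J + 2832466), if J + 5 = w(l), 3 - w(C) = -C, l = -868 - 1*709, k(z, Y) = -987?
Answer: 1474111/943629 ≈ 1.5622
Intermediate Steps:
l = -1577 (l = -868 - 709 = -1577)
w(C) = 3 + C (w(C) = 3 - (-1)*C = 3 + C)
J = -1579 (J = -5 + (3 - 1577) = -5 - 1574 = -1579)
(k(1195, 721) + 4423320)/(J + 2832466) = (-987 + 4423320)/(-1579 + 2832466) = 4422333/2830887 = 4422333*(1/2830887) = 1474111/943629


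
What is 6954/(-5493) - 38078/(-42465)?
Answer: -28713052/77753415 ≈ -0.36928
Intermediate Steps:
6954/(-5493) - 38078/(-42465) = 6954*(-1/5493) - 38078*(-1/42465) = -2318/1831 + 38078/42465 = -28713052/77753415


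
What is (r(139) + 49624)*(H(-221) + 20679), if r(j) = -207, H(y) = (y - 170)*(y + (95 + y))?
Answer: 7726644452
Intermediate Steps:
H(y) = (-170 + y)*(95 + 2*y)
(r(139) + 49624)*(H(-221) + 20679) = (-207 + 49624)*((-16150 - 245*(-221) + 2*(-221)²) + 20679) = 49417*((-16150 + 54145 + 2*48841) + 20679) = 49417*((-16150 + 54145 + 97682) + 20679) = 49417*(135677 + 20679) = 49417*156356 = 7726644452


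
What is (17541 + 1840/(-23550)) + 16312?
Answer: 79723631/2355 ≈ 33853.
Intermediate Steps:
(17541 + 1840/(-23550)) + 16312 = (17541 + 1840*(-1/23550)) + 16312 = (17541 - 184/2355) + 16312 = 41308871/2355 + 16312 = 79723631/2355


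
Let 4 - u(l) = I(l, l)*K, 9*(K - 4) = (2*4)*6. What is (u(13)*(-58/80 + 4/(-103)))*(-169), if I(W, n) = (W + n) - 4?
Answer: -26769431/1030 ≈ -25990.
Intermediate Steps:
I(W, n) = -4 + W + n
K = 28/3 (K = 4 + ((2*4)*6)/9 = 4 + (8*6)/9 = 4 + (⅑)*48 = 4 + 16/3 = 28/3 ≈ 9.3333)
u(l) = 124/3 - 56*l/3 (u(l) = 4 - (-4 + l + l)*28/3 = 4 - (-4 + 2*l)*28/3 = 4 - (-112/3 + 56*l/3) = 4 + (112/3 - 56*l/3) = 124/3 - 56*l/3)
(u(13)*(-58/80 + 4/(-103)))*(-169) = ((124/3 - 56/3*13)*(-58/80 + 4/(-103)))*(-169) = ((124/3 - 728/3)*(-58*1/80 + 4*(-1/103)))*(-169) = -604*(-29/40 - 4/103)/3*(-169) = -604/3*(-3147/4120)*(-169) = (158399/1030)*(-169) = -26769431/1030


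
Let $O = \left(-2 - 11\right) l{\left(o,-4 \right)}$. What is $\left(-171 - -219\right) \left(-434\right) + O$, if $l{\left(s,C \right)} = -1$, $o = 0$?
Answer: $-20819$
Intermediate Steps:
$O = 13$ ($O = \left(-2 - 11\right) \left(-1\right) = \left(-13\right) \left(-1\right) = 13$)
$\left(-171 - -219\right) \left(-434\right) + O = \left(-171 - -219\right) \left(-434\right) + 13 = \left(-171 + 219\right) \left(-434\right) + 13 = 48 \left(-434\right) + 13 = -20832 + 13 = -20819$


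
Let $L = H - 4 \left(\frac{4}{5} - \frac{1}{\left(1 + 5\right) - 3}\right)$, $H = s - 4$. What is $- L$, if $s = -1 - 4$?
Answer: $\frac{163}{15} \approx 10.867$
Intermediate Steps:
$s = -5$
$H = -9$ ($H = -5 - 4 = -9$)
$L = - \frac{163}{15}$ ($L = -9 - 4 \left(\frac{4}{5} - \frac{1}{\left(1 + 5\right) - 3}\right) = -9 - 4 \left(4 \cdot \frac{1}{5} - \frac{1}{6 - 3}\right) = -9 - 4 \left(\frac{4}{5} - \frac{1}{3}\right) = -9 - \frac{28}{15} = - \frac{163}{15} \approx -10.867$)
$- L = \left(-1\right) \left(- \frac{163}{15}\right) = \frac{163}{15}$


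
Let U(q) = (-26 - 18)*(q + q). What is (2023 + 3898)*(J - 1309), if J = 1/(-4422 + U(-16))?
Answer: -23360281167/3014 ≈ -7.7506e+6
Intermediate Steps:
U(q) = -88*q
J = -1/3014 (J = 1/(-4422 - 88*(-16)) = 1/(-4422 + 1408) = 1/(-3014) = -1/3014 ≈ -0.00033179)
(2023 + 3898)*(J - 1309) = (2023 + 3898)*(-1/3014 - 1309) = 5921*(-3945327/3014) = -23360281167/3014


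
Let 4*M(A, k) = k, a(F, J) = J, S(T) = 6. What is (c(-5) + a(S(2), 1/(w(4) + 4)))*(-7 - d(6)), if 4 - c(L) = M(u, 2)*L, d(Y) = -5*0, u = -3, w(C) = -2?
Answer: -49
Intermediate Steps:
d(Y) = 0
M(A, k) = k/4
c(L) = 4 - L/2 (c(L) = 4 - (¼)*2*L = 4 - L/2)
(c(-5) + a(S(2), 1/(w(4) + 4)))*(-7 - d(6)) = ((4 - ½*(-5)) + 1/(-2 + 4))*(-7 - 1*0) = ((4 + 5/2) + 1/2)*(-7 + 0) = (13/2 + ½)*(-7) = 7*(-7) = -49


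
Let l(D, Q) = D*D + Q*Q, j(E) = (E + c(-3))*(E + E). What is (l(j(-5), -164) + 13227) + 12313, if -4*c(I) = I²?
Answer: 230769/4 ≈ 57692.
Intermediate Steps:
c(I) = -I²/4
j(E) = 2*E*(-9/4 + E) (j(E) = (E - ¼*(-3)²)*(E + E) = (E - ¼*9)*(2*E) = (E - 9/4)*(2*E) = (-9/4 + E)*(2*E) = 2*E*(-9/4 + E))
l(D, Q) = D² + Q²
(l(j(-5), -164) + 13227) + 12313 = ((((½)*(-5)*(-9 + 4*(-5)))² + (-164)²) + 13227) + 12313 = ((((½)*(-5)*(-9 - 20))² + 26896) + 13227) + 12313 = ((((½)*(-5)*(-29))² + 26896) + 13227) + 12313 = (((145/2)² + 26896) + 13227) + 12313 = ((21025/4 + 26896) + 13227) + 12313 = (128609/4 + 13227) + 12313 = 181517/4 + 12313 = 230769/4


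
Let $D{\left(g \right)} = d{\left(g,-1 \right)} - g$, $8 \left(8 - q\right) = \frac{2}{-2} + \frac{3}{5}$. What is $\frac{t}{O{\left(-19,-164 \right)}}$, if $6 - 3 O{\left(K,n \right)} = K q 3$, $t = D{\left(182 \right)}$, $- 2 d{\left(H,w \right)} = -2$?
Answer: $- \frac{3620}{3099} \approx -1.1681$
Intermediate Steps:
$d{\left(H,w \right)} = 1$ ($d{\left(H,w \right)} = \left(- \frac{1}{2}\right) \left(-2\right) = 1$)
$q = \frac{161}{20}$ ($q = 8 - \frac{\frac{2}{-2} + \frac{3}{5}}{8} = 8 - \frac{2 \left(- \frac{1}{2}\right) + 3 \cdot \frac{1}{5}}{8} = 8 - \frac{-1 + \frac{3}{5}}{8} = 8 - - \frac{1}{20} = 8 + \frac{1}{20} = \frac{161}{20} \approx 8.05$)
$D{\left(g \right)} = 1 - g$
$t = -181$ ($t = 1 - 182 = -181$)
$O{\left(K,n \right)} = 2 - \frac{161 K}{20}$ ($O{\left(K,n \right)} = 2 - \frac{K \frac{161}{20} \cdot 3}{3} = 2 - \frac{\frac{161 K}{20} \cdot 3}{3} = 2 - \frac{\frac{483}{20} K}{3} = 2 - \frac{161 K}{20}$)
$\frac{t}{O{\left(-19,-164 \right)}} = - \frac{181}{2 - - \frac{3059}{20}} = - \frac{181}{2 + \frac{3059}{20}} = - \frac{181}{\frac{3099}{20}} = \left(-181\right) \frac{20}{3099} = - \frac{3620}{3099}$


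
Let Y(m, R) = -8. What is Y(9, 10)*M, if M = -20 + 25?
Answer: -40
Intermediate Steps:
M = 5
Y(9, 10)*M = -8*5 = -40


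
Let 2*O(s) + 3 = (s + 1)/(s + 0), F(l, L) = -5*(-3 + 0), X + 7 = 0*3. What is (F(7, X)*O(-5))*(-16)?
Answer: 264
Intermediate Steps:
X = -7 (X = -7 + 0*3 = -7 + 0 = -7)
F(l, L) = 15 (F(l, L) = -5*(-3) = 15)
O(s) = -3/2 + (1 + s)/(2*s) (O(s) = -3/2 + ((s + 1)/(s + 0))/2 = -3/2 + ((1 + s)/s)/2 = -3/2 + (1 + s)/(2*s))
(F(7, X)*O(-5))*(-16) = (15*((½ - 1*(-5))/(-5)))*(-16) = (15*(-(½ + 5)/5))*(-16) = (15*(-⅕*11/2))*(-16) = (15*(-11/10))*(-16) = -33/2*(-16) = 264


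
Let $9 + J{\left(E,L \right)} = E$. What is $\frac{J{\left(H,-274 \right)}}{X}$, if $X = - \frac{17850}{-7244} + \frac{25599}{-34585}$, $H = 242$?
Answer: $\frac{29187180710}{215951547} \approx 135.16$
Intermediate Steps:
$J{\left(E,L \right)} = -9 + E$
$X = \frac{215951547}{125266870}$ ($X = \left(-17850\right) \left(- \frac{1}{7244}\right) + 25599 \left(- \frac{1}{34585}\right) = \frac{8925}{3622} - \frac{25599}{34585} = \frac{215951547}{125266870} \approx 1.7239$)
$\frac{J{\left(H,-274 \right)}}{X} = \frac{-9 + 242}{\frac{215951547}{125266870}} = 233 \cdot \frac{125266870}{215951547} = \frac{29187180710}{215951547}$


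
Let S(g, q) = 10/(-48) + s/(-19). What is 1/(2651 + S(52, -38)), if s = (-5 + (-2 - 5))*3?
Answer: 456/1209625 ≈ 0.00037698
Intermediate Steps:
s = -36 (s = (-5 - 7)*3 = -12*3 = -36)
S(g, q) = 769/456 (S(g, q) = 10/(-48) - 36/(-19) = 10*(-1/48) - 36*(-1/19) = -5/24 + 36/19 = 769/456)
1/(2651 + S(52, -38)) = 1/(2651 + 769/456) = 1/(1209625/456) = 456/1209625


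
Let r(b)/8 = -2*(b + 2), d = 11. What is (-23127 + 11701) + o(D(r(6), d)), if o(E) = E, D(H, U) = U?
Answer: -11415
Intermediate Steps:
r(b) = -32 - 16*b (r(b) = 8*(-2*(b + 2)) = 8*(-2*(2 + b)) = 8*(-4 - 2*b) = -32 - 16*b)
(-23127 + 11701) + o(D(r(6), d)) = (-23127 + 11701) + 11 = -11426 + 11 = -11415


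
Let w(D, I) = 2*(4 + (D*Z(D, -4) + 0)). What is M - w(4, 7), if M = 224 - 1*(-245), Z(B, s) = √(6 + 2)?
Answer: 461 - 16*√2 ≈ 438.37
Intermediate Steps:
Z(B, s) = 2*√2 (Z(B, s) = √8 = 2*√2)
M = 469 (M = 224 + 245 = 469)
w(D, I) = 8 + 4*D*√2 (w(D, I) = 2*(4 + (D*(2*√2) + 0)) = 2*(4 + (2*D*√2 + 0)) = 2*(4 + 2*D*√2) = 8 + 4*D*√2)
M - w(4, 7) = 469 - (8 + 4*4*√2) = 469 - (8 + 16*√2) = 469 + (-8 - 16*√2) = 461 - 16*√2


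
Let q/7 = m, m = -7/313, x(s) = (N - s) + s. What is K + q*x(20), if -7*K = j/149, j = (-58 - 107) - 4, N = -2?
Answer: 155111/326459 ≈ 0.47513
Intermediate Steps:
j = -169 (j = -165 - 4 = -169)
K = 169/1043 (K = -(-169)/(7*149) = -1/7*(-169/149) = 169/1043 ≈ 0.16203)
x(s) = -2 (x(s) = (-2 - s) + s = -2)
m = -7/313 (m = -7*1/313 = -7/313 ≈ -0.022364)
q = -49/313 (q = 7*(-7/313) = -49/313 ≈ -0.15655)
K + q*x(20) = 169/1043 - 49/313*(-2) = 169/1043 + 98/313 = 155111/326459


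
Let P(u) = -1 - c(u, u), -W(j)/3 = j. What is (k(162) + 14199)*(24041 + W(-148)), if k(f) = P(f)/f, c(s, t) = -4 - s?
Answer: 18775122485/54 ≈ 3.4769e+8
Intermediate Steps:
W(j) = -3*j
P(u) = 3 + u (P(u) = -1 - (-4 - u) = -1 + (4 + u) = 3 + u)
k(f) = (3 + f)/f
(k(162) + 14199)*(24041 + W(-148)) = ((3 + 162)/162 + 14199)*(24041 - 3*(-148)) = ((1/162)*165 + 14199)*(24041 + 444) = (55/54 + 14199)*24485 = (766801/54)*24485 = 18775122485/54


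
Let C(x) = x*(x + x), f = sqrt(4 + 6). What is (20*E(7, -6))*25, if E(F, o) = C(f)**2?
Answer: 200000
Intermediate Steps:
f = sqrt(10) ≈ 3.1623
C(x) = 2*x**2 (C(x) = x*(2*x) = 2*x**2)
E(F, o) = 400 (E(F, o) = (2*(sqrt(10))**2)**2 = (2*10)**2 = 20**2 = 400)
(20*E(7, -6))*25 = (20*400)*25 = 8000*25 = 200000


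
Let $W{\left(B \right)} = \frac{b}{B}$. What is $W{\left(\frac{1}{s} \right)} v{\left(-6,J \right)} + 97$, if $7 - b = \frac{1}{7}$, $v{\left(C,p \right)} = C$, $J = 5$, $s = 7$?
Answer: $-191$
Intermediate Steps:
$b = \frac{48}{7}$ ($b = 7 - \frac{1}{7} = \frac{48}{7} \approx 6.8571$)
$W{\left(B \right)} = \frac{48}{7 B}$
$W{\left(\frac{1}{s} \right)} v{\left(-6,J \right)} + 97 = \frac{48}{7 \cdot \frac{1}{7}} \left(-6\right) + 97 = \frac{48 \frac{1}{\frac{1}{7}}}{7} \left(-6\right) + 97 = \frac{48}{7} \cdot 7 \left(-6\right) + 97 = 48 \left(-6\right) + 97 = -288 + 97 = -191$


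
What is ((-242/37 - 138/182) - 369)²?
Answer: 1605283932004/11336689 ≈ 1.4160e+5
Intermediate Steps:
((-242/37 - 138/182) - 369)² = ((-242*1/37 - 138*1/182) - 369)² = ((-242/37 - 69/91) - 369)² = (-24575/3367 - 369)² = (-1266998/3367)² = 1605283932004/11336689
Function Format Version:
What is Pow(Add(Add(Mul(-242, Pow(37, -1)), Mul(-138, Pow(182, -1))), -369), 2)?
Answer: Rational(1605283932004, 11336689) ≈ 1.4160e+5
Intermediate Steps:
Pow(Add(Add(Mul(-242, Pow(37, -1)), Mul(-138, Pow(182, -1))), -369), 2) = Pow(Add(Add(Mul(-242, Rational(1, 37)), Mul(-138, Rational(1, 182))), -369), 2) = Pow(Add(Add(Rational(-242, 37), Rational(-69, 91)), -369), 2) = Pow(Add(Rational(-24575, 3367), -369), 2) = Pow(Rational(-1266998, 3367), 2) = Rational(1605283932004, 11336689)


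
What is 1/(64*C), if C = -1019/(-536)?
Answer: 67/8152 ≈ 0.0082188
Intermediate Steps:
C = 1019/536 (C = -1019*(-1/536) = 1019/536 ≈ 1.9011)
1/(64*C) = 1/(64*(1019/536)) = 1/(8152/67) = 67/8152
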